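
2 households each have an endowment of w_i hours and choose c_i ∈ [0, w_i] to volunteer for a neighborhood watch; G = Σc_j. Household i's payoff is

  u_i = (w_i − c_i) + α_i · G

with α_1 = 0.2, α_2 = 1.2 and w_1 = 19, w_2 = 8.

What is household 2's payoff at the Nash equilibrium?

∂u_i/∂c_i = α_i − 1, so household i contributes w_i if α_i > 1, else 0.
α_i > 1 for i ∈ {2}; NE contributions (0, 8), G = 8.
u_2 = (8 − 8) + 1.2·8 = 9.6.

9.6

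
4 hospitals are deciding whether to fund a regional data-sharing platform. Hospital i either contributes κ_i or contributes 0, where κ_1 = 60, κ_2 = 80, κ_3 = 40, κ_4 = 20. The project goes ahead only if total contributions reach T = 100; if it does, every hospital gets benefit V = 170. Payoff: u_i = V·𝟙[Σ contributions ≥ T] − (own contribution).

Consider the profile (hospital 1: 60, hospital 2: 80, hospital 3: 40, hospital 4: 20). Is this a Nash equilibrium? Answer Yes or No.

No

Total = 200 ≥ 100: provided.
Hospital 1 (pledges 60, payoff 110): dropping to 0 → total 140, payoff 170. Profitable deviation.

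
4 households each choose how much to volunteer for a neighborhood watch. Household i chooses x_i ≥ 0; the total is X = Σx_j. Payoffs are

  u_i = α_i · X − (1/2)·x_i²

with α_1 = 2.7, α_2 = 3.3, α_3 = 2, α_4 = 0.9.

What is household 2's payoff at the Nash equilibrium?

23.925

Household i's FOC: ∂u_i/∂x_i = α_i − x_i = 0, so x_i* = α_i.
NE contributions = (2.7, 3.3, 2, 0.9); X = 8.9.
u_2 = α_2·X − ½·(x_2)² = 3.3·8.9 − ½·3.3² = 23.925.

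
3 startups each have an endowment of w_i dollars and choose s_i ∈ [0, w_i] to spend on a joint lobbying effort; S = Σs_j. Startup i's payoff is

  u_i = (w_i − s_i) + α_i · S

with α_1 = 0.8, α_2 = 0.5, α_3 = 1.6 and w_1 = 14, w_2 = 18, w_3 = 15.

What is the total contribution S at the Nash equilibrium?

15

∂u_i/∂s_i = α_i − 1, so startup i contributes w_i if α_i > 1, else 0.
α_i > 1 for i ∈ {3}; NE contributions (0, 0, 15), S = 15.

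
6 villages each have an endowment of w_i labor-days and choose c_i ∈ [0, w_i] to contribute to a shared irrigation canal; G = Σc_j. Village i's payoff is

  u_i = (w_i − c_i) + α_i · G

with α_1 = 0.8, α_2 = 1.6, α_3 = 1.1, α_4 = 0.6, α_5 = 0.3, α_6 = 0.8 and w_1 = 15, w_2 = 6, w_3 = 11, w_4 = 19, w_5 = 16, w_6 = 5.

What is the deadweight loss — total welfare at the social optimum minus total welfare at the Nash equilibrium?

∂u_i/∂c_i = α_i − 1, so village i contributes w_i if α_i > 1, else 0.
α_i > 1 for i ∈ {2, 3}; NE contributions (0, 6, 11, 0, 0, 0), G = 17.
W^NE = Σw_i − G^NE + (Σα_i)·G^NE = 72 + 4.2·17 = 143.4.
Planner: ∂(Σu_j)/∂c_i = Σα_j − 1 = 4.2 > 0, so everyone contributes w_i; G^SO = 72, W^SO = 72 + 4.2·72 = 374.4.
Deadweight loss = 231.

231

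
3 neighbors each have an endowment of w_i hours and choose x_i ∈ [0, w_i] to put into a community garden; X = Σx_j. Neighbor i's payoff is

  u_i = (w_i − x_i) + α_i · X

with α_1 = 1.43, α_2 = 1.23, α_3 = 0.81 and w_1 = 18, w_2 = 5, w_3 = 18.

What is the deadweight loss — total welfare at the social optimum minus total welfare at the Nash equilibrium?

44.46

∂u_i/∂x_i = α_i − 1, so neighbor i contributes w_i if α_i > 1, else 0.
α_i > 1 for i ∈ {1, 2}; NE contributions (18, 5, 0), X = 23.
W^NE = Σw_i − X^NE + (Σα_i)·X^NE = 41 + 2.47·23 = 97.81.
Planner: ∂(Σu_j)/∂x_i = Σα_j − 1 = 2.47 > 0, so everyone contributes w_i; X^SO = 41, W^SO = 41 + 2.47·41 = 142.27.
Deadweight loss = 44.46.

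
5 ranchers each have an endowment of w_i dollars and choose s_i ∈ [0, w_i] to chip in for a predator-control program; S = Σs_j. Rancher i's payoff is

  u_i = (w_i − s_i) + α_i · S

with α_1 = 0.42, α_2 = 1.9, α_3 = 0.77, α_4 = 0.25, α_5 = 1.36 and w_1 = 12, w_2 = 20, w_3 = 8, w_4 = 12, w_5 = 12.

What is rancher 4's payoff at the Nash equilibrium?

20

∂u_i/∂s_i = α_i − 1, so rancher i contributes w_i if α_i > 1, else 0.
α_i > 1 for i ∈ {2, 5}; NE contributions (0, 20, 0, 0, 12), S = 32.
u_4 = (12 − 0) + 0.25·32 = 20.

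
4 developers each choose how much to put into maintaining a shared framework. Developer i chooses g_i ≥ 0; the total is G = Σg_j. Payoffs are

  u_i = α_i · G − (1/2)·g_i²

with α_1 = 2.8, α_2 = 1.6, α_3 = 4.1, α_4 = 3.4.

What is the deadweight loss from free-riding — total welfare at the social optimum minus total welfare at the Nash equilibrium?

Developer i's FOC: ∂u_i/∂g_i = α_i − g_i = 0, so g_i* = α_i.
NE contributions = (2.8, 1.6, 4.1, 3.4); G = 11.9.
W^NE = (Σα)·G − ½Σα_i² = 11.9² − ½·38.77 = 122.225.
Planner sets g_i = Σα_j = 11.9 for every i, so G^SO = 4·11.9 = 47.6.
W^SO = (Σα)·G^SO − ½·4·(Σα)² = (4/2)·11.9² = 283.22.
Deadweight loss = W^SO − W^NE = 160.995.

160.995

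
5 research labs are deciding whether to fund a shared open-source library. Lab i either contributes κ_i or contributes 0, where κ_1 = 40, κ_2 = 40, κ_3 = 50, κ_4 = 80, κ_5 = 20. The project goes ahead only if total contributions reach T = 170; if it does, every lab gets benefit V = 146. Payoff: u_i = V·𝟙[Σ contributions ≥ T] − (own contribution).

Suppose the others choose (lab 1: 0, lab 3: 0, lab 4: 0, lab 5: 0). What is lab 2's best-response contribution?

Others' total = 0. Even contributing 40 gives 40 < 170: no benefit either way.
Best response: 0.

0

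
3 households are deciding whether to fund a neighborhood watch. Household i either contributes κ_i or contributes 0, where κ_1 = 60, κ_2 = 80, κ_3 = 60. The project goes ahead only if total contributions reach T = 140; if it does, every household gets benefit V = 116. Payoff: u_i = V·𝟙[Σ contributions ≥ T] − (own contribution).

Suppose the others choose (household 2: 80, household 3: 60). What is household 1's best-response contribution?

Others' total = 140 ≥ 140; contributing adds cost 60 for no extra benefit.
Best response: 0.

0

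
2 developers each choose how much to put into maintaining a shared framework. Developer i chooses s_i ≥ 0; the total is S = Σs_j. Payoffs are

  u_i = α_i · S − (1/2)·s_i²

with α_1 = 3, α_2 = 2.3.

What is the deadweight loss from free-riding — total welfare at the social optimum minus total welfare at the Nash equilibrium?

7.145

Developer i's FOC: ∂u_i/∂s_i = α_i − s_i = 0, so s_i* = α_i.
NE contributions = (3, 2.3); S = 5.3.
W^NE = (Σα)·S − ½Σα_i² = 5.3² − ½·14.29 = 20.945.
Planner sets s_i = Σα_j = 5.3 for every i, so S^SO = 2·5.3 = 10.6.
W^SO = (Σα)·S^SO − ½·2·(Σα)² = (2/2)·5.3² = 28.09.
Deadweight loss = W^SO − W^NE = 7.145.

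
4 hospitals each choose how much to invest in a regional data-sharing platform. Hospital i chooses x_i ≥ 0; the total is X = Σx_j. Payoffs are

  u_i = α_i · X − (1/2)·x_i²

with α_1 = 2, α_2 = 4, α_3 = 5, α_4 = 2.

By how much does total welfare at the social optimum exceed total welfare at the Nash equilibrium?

193.5

Hospital i's FOC: ∂u_i/∂x_i = α_i − x_i = 0, so x_i* = α_i.
NE contributions = (2, 4, 5, 2); X = 13.
W^NE = (Σα)·X − ½Σα_i² = 13² − ½·49 = 144.5.
Planner sets x_i = Σα_j = 13 for every i, so X^SO = 4·13 = 52.
W^SO = (Σα)·X^SO − ½·4·(Σα)² = (4/2)·13² = 338.
Deadweight loss = W^SO − W^NE = 193.5.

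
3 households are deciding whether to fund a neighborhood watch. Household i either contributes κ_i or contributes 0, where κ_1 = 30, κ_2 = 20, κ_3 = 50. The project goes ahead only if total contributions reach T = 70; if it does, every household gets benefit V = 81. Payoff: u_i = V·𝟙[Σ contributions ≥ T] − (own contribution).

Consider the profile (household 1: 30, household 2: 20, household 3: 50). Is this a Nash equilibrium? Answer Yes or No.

No

Total = 100 ≥ 70: provided.
Household 1 (pledges 30, payoff 51): dropping to 0 → total 70, payoff 81. Profitable deviation.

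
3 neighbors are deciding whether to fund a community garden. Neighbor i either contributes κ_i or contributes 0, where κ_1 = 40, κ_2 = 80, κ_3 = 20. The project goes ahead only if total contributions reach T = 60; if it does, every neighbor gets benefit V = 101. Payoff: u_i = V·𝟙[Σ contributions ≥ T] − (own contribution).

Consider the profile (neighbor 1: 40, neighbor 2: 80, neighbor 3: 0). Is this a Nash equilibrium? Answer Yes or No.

No

Total = 120 ≥ 60: provided.
Neighbor 1 (pledges 40, payoff 61): dropping to 0 → total 80, payoff 101. Profitable deviation.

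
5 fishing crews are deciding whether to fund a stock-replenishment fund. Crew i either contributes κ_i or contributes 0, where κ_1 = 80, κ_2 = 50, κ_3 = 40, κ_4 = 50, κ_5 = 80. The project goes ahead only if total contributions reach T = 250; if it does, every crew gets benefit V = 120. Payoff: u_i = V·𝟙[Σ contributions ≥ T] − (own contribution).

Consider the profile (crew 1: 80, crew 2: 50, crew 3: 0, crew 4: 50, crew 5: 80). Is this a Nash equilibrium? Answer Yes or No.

Yes

Total = 260 ≥ 250: provided.
Crew 1 (pledges 80, payoff 40): dropping to 0 → total 180, payoff 0. No gain.
Crew 2 (pledges 50, payoff 70): dropping to 0 → total 210, payoff 0. No gain.
Crew 3 (pledges 0, payoff 120): pledging 40 → total 300, payoff 80. No gain.
Crew 4 (pledges 50, payoff 70): dropping to 0 → total 210, payoff 0. No gain.
Crew 5 (pledges 80, payoff 40): dropping to 0 → total 180, payoff 0. No gain.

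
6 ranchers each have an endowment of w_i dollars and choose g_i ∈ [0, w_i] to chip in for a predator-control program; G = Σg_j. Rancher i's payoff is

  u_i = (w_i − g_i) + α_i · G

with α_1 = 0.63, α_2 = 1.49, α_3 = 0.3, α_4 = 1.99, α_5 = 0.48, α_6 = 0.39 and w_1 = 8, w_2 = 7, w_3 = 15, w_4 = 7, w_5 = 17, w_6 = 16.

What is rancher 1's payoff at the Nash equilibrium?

∂u_i/∂g_i = α_i − 1, so rancher i contributes w_i if α_i > 1, else 0.
α_i > 1 for i ∈ {2, 4}; NE contributions (0, 7, 0, 7, 0, 0), G = 14.
u_1 = (8 − 0) + 0.63·14 = 16.82.

16.82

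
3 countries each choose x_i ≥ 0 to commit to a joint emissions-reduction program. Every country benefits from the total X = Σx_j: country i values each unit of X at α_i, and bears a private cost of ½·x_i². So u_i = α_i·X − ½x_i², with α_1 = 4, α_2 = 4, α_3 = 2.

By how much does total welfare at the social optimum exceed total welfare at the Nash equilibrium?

68

Country i's FOC: ∂u_i/∂x_i = α_i − x_i = 0, so x_i* = α_i.
NE contributions = (4, 4, 2); X = 10.
W^NE = (Σα)·X − ½Σα_i² = 10² − ½·36 = 82.
Planner sets x_i = Σα_j = 10 for every i, so X^SO = 3·10 = 30.
W^SO = (Σα)·X^SO − ½·3·(Σα)² = (3/2)·10² = 150.
Deadweight loss = W^SO − W^NE = 68.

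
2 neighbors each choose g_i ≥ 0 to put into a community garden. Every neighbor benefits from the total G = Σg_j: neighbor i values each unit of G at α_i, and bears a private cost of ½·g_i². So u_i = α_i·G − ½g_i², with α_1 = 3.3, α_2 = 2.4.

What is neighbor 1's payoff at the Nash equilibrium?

Neighbor i's FOC: ∂u_i/∂g_i = α_i − g_i = 0, so g_i* = α_i.
NE contributions = (3.3, 2.4); G = 5.7.
u_1 = α_1·G − ½·(g_1)² = 3.3·5.7 − ½·3.3² = 13.365.

13.365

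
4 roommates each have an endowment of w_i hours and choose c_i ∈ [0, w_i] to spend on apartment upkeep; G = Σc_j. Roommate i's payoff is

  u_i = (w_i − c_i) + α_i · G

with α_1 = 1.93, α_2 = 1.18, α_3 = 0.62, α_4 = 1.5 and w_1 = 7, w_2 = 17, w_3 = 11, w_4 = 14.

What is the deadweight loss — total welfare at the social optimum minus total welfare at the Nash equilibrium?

46.53

∂u_i/∂c_i = α_i − 1, so roommate i contributes w_i if α_i > 1, else 0.
α_i > 1 for i ∈ {1, 2, 4}; NE contributions (7, 17, 0, 14), G = 38.
W^NE = Σw_i − G^NE + (Σα_i)·G^NE = 49 + 4.23·38 = 209.74.
Planner: ∂(Σu_j)/∂c_i = Σα_j − 1 = 4.23 > 0, so everyone contributes w_i; G^SO = 49, W^SO = 49 + 4.23·49 = 256.27.
Deadweight loss = 46.53.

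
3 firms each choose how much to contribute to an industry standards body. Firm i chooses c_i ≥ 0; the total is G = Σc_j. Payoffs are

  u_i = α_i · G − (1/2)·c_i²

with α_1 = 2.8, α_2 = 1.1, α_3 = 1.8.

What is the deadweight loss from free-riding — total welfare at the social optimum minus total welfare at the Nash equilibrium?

22.39

Firm i's FOC: ∂u_i/∂c_i = α_i − c_i = 0, so c_i* = α_i.
NE contributions = (2.8, 1.1, 1.8); G = 5.7.
W^NE = (Σα)·G − ½Σα_i² = 5.7² − ½·12.29 = 26.345.
Planner sets c_i = Σα_j = 5.7 for every i, so G^SO = 3·5.7 = 17.1.
W^SO = (Σα)·G^SO − ½·3·(Σα)² = (3/2)·5.7² = 48.735.
Deadweight loss = W^SO − W^NE = 22.39.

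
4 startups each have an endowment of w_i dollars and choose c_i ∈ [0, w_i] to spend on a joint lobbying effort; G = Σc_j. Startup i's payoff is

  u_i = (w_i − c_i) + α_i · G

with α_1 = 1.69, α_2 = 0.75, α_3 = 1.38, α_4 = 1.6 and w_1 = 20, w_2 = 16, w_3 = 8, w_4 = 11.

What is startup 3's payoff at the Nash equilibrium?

∂u_i/∂c_i = α_i − 1, so startup i contributes w_i if α_i > 1, else 0.
α_i > 1 for i ∈ {1, 3, 4}; NE contributions (20, 0, 8, 11), G = 39.
u_3 = (8 − 8) + 1.38·39 = 53.82.

53.82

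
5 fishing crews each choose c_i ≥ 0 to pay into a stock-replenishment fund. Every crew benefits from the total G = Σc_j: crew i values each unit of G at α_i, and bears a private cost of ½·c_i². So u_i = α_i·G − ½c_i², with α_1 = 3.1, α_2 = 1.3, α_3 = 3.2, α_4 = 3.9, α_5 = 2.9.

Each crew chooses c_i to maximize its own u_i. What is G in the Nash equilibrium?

Crew i's FOC: ∂u_i/∂c_i = α_i − c_i = 0, so c_i* = α_i.
NE contributions = (3.1, 1.3, 3.2, 3.9, 2.9); G = 14.4.

14.4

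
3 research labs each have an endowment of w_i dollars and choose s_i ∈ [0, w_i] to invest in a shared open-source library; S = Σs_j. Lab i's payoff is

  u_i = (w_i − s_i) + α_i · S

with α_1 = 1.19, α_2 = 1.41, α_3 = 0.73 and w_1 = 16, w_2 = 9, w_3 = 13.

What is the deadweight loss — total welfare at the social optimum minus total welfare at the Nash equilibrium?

30.29

∂u_i/∂s_i = α_i − 1, so lab i contributes w_i if α_i > 1, else 0.
α_i > 1 for i ∈ {1, 2}; NE contributions (16, 9, 0), S = 25.
W^NE = Σw_i − S^NE + (Σα_i)·S^NE = 38 + 2.33·25 = 96.25.
Planner: ∂(Σu_j)/∂s_i = Σα_j − 1 = 2.33 > 0, so everyone contributes w_i; S^SO = 38, W^SO = 38 + 2.33·38 = 126.54.
Deadweight loss = 30.29.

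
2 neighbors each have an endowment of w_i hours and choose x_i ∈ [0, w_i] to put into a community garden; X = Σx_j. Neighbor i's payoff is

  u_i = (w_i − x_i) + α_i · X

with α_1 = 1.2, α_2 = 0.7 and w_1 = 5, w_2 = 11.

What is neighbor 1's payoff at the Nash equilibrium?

6

∂u_i/∂x_i = α_i − 1, so neighbor i contributes w_i if α_i > 1, else 0.
α_i > 1 for i ∈ {1}; NE contributions (5, 0), X = 5.
u_1 = (5 − 5) + 1.2·5 = 6.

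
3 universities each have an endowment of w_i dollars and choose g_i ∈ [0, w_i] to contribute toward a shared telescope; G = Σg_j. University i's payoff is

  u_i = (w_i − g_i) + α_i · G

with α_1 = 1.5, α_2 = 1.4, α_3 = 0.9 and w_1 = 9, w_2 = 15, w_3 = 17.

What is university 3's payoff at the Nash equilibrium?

38.6

∂u_i/∂g_i = α_i − 1, so university i contributes w_i if α_i > 1, else 0.
α_i > 1 for i ∈ {1, 2}; NE contributions (9, 15, 0), G = 24.
u_3 = (17 − 0) + 0.9·24 = 38.6.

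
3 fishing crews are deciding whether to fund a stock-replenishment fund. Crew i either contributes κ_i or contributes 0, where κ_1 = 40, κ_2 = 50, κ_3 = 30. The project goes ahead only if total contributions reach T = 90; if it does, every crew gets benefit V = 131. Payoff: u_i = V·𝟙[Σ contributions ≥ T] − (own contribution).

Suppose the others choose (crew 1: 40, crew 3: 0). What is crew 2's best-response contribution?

Others' total = 40. Contributing 50 brings total to 90 ≥ 90: gain V − κ_2 = 81.
Best response: 50.

50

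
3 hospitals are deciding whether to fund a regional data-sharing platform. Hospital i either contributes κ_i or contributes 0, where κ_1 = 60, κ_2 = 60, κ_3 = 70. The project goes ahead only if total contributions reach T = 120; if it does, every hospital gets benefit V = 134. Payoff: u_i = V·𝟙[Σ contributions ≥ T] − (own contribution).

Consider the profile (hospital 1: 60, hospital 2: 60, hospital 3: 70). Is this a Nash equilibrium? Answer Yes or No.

Total = 190 ≥ 120: provided.
Hospital 1 (pledges 60, payoff 74): dropping to 0 → total 130, payoff 134. Profitable deviation.

No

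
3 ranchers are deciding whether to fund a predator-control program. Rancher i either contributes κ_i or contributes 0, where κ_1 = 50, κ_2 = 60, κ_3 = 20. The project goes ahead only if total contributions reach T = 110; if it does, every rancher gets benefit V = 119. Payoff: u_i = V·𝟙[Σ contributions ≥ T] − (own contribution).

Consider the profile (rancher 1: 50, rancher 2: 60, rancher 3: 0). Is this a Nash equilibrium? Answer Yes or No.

Total = 110 ≥ 110: provided.
Rancher 1 (pledges 50, payoff 69): dropping to 0 → total 60, payoff 0. No gain.
Rancher 2 (pledges 60, payoff 59): dropping to 0 → total 50, payoff 0. No gain.
Rancher 3 (pledges 0, payoff 119): pledging 20 → total 130, payoff 99. No gain.

Yes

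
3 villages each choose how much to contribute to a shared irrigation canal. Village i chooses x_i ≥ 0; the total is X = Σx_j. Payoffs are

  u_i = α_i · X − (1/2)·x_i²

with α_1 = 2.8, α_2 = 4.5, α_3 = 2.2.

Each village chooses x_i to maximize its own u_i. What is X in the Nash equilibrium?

Village i's FOC: ∂u_i/∂x_i = α_i − x_i = 0, so x_i* = α_i.
NE contributions = (2.8, 4.5, 2.2); X = 9.5.

9.5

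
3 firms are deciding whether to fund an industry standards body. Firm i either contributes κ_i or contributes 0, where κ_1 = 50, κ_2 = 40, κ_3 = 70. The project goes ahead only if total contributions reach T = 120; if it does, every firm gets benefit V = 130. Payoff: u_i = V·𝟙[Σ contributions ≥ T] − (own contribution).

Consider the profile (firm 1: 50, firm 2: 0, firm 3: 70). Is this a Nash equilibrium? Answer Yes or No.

Yes

Total = 120 ≥ 120: provided.
Firm 1 (pledges 50, payoff 80): dropping to 0 → total 70, payoff 0. No gain.
Firm 2 (pledges 0, payoff 130): pledging 40 → total 160, payoff 90. No gain.
Firm 3 (pledges 70, payoff 60): dropping to 0 → total 50, payoff 0. No gain.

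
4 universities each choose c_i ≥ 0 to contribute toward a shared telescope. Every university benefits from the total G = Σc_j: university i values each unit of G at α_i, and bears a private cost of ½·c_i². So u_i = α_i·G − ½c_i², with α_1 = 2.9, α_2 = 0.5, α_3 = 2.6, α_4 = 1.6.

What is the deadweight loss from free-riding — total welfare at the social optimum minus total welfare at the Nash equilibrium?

66.75

University i's FOC: ∂u_i/∂c_i = α_i − c_i = 0, so c_i* = α_i.
NE contributions = (2.9, 0.5, 2.6, 1.6); G = 7.6.
W^NE = (Σα)·G − ½Σα_i² = 7.6² − ½·17.98 = 48.77.
Planner sets c_i = Σα_j = 7.6 for every i, so G^SO = 4·7.6 = 30.4.
W^SO = (Σα)·G^SO − ½·4·(Σα)² = (4/2)·7.6² = 115.52.
Deadweight loss = W^SO − W^NE = 66.75.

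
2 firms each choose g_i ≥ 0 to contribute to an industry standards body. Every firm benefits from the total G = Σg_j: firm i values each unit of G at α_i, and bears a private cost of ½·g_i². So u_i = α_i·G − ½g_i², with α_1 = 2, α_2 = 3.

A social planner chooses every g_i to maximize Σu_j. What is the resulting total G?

10

Planner FOC: ∂(Σu_j)/∂g_i = (Σα_j) − g_i = 0, so g_i^SO = Σα_j = 5 for every i; G^SO = 10.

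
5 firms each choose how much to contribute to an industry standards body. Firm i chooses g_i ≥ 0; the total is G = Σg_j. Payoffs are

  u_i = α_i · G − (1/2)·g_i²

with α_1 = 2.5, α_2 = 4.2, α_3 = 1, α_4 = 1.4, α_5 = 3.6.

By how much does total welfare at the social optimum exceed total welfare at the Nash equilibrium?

261.84

Firm i's FOC: ∂u_i/∂g_i = α_i − g_i = 0, so g_i* = α_i.
NE contributions = (2.5, 4.2, 1, 1.4, 3.6); G = 12.7.
W^NE = (Σα)·G − ½Σα_i² = 12.7² − ½·39.81 = 141.385.
Planner sets g_i = Σα_j = 12.7 for every i, so G^SO = 5·12.7 = 63.5.
W^SO = (Σα)·G^SO − ½·5·(Σα)² = (5/2)·12.7² = 403.225.
Deadweight loss = W^SO − W^NE = 261.84.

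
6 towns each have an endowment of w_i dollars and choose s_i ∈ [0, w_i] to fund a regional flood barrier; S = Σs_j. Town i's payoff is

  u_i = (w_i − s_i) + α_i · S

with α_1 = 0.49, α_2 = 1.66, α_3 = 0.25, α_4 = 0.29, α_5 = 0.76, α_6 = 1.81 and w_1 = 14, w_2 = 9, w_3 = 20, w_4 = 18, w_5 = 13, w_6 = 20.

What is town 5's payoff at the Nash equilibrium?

∂u_i/∂s_i = α_i − 1, so town i contributes w_i if α_i > 1, else 0.
α_i > 1 for i ∈ {2, 6}; NE contributions (0, 9, 0, 0, 0, 20), S = 29.
u_5 = (13 − 0) + 0.76·29 = 35.04.

35.04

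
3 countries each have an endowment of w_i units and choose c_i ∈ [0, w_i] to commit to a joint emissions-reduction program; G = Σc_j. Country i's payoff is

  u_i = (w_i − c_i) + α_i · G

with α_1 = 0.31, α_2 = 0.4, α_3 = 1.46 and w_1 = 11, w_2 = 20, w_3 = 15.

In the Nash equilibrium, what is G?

∂u_i/∂c_i = α_i − 1, so country i contributes w_i if α_i > 1, else 0.
α_i > 1 for i ∈ {3}; NE contributions (0, 0, 15), G = 15.

15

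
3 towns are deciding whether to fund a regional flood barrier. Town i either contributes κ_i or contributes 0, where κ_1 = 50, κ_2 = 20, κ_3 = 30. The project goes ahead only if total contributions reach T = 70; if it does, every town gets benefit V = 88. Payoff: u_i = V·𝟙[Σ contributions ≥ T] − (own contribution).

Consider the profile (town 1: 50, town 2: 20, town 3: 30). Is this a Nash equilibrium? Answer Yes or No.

No

Total = 100 ≥ 70: provided.
Town 1 (pledges 50, payoff 38): dropping to 0 → total 50, payoff 0. No gain.
Town 2 (pledges 20, payoff 68): dropping to 0 → total 80, payoff 88. Profitable deviation.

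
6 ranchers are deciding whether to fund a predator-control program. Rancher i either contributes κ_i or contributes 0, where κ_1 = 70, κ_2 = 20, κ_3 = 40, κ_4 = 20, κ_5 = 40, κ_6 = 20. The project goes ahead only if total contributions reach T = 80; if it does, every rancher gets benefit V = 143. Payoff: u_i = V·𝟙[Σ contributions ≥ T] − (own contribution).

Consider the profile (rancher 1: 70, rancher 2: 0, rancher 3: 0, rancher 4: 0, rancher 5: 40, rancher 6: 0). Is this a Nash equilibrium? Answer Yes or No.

Yes

Total = 110 ≥ 80: provided.
Rancher 1 (pledges 70, payoff 73): dropping to 0 → total 40, payoff 0. No gain.
Rancher 2 (pledges 0, payoff 143): pledging 20 → total 130, payoff 123. No gain.
Rancher 3 (pledges 0, payoff 143): pledging 40 → total 150, payoff 103. No gain.
Rancher 4 (pledges 0, payoff 143): pledging 20 → total 130, payoff 123. No gain.
Rancher 5 (pledges 40, payoff 103): dropping to 0 → total 70, payoff 0. No gain.
Rancher 6 (pledges 0, payoff 143): pledging 20 → total 130, payoff 123. No gain.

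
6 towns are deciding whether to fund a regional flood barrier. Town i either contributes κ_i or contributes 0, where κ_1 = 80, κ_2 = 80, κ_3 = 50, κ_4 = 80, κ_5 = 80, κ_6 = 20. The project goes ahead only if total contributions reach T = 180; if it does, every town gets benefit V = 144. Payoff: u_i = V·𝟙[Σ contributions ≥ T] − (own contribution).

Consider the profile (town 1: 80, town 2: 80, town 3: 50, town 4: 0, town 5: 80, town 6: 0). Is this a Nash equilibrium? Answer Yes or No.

Total = 290 ≥ 180: provided.
Town 1 (pledges 80, payoff 64): dropping to 0 → total 210, payoff 144. Profitable deviation.

No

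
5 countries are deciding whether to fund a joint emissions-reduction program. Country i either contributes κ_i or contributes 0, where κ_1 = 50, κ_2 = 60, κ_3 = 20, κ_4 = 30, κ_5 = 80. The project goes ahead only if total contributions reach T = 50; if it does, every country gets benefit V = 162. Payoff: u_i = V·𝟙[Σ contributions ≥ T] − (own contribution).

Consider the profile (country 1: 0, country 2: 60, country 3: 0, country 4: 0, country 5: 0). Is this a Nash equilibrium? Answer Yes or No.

Total = 60 ≥ 50: provided.
Country 1 (pledges 0, payoff 162): pledging 50 → total 110, payoff 112. No gain.
Country 2 (pledges 60, payoff 102): dropping to 0 → total 0, payoff 0. No gain.
Country 3 (pledges 0, payoff 162): pledging 20 → total 80, payoff 142. No gain.
Country 4 (pledges 0, payoff 162): pledging 30 → total 90, payoff 132. No gain.
Country 5 (pledges 0, payoff 162): pledging 80 → total 140, payoff 82. No gain.

Yes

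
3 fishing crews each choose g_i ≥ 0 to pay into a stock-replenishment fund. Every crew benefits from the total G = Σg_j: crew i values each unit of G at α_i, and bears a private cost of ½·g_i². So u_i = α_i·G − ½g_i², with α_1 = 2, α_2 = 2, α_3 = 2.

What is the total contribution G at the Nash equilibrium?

6

Crew i's FOC: ∂u_i/∂g_i = α_i − g_i = 0, so g_i* = α_i.
NE contributions = (2, 2, 2); G = 6.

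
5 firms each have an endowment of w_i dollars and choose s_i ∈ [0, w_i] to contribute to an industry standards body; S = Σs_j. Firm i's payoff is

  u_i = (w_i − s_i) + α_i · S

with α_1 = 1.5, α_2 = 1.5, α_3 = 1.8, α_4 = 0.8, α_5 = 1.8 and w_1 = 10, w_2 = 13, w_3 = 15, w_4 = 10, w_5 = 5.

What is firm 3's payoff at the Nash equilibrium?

77.4

∂u_i/∂s_i = α_i − 1, so firm i contributes w_i if α_i > 1, else 0.
α_i > 1 for i ∈ {1, 2, 3, 5}; NE contributions (10, 13, 15, 0, 5), S = 43.
u_3 = (15 − 15) + 1.8·43 = 77.4.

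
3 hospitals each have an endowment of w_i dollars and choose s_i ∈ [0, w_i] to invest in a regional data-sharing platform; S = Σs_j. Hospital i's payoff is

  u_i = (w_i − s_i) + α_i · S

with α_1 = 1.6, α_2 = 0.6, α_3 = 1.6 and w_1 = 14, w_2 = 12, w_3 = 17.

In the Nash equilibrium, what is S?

∂u_i/∂s_i = α_i − 1, so hospital i contributes w_i if α_i > 1, else 0.
α_i > 1 for i ∈ {1, 3}; NE contributions (14, 0, 17), S = 31.

31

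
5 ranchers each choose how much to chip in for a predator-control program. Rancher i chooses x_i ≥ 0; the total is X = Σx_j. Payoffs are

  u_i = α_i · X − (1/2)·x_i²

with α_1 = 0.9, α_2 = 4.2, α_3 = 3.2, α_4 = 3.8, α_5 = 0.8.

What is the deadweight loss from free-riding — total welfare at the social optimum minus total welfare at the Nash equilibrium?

271.5

Rancher i's FOC: ∂u_i/∂x_i = α_i − x_i = 0, so x_i* = α_i.
NE contributions = (0.9, 4.2, 3.2, 3.8, 0.8); X = 12.9.
W^NE = (Σα)·X − ½Σα_i² = 12.9² − ½·43.77 = 144.525.
Planner sets x_i = Σα_j = 12.9 for every i, so X^SO = 5·12.9 = 64.5.
W^SO = (Σα)·X^SO − ½·5·(Σα)² = (5/2)·12.9² = 416.025.
Deadweight loss = W^SO − W^NE = 271.5.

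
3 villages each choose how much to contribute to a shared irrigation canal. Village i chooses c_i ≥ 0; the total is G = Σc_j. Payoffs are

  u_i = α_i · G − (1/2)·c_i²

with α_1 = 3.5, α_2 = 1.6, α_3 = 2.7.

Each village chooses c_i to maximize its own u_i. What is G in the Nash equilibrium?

Village i's FOC: ∂u_i/∂c_i = α_i − c_i = 0, so c_i* = α_i.
NE contributions = (3.5, 1.6, 2.7); G = 7.8.

7.8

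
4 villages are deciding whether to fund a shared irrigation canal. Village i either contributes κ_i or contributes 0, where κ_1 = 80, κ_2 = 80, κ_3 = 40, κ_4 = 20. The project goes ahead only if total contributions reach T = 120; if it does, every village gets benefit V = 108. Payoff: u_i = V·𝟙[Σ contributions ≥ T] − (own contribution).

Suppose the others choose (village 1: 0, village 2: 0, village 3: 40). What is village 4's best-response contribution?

Others' total = 40. Even contributing 20 gives 60 < 120: no benefit either way.
Best response: 0.

0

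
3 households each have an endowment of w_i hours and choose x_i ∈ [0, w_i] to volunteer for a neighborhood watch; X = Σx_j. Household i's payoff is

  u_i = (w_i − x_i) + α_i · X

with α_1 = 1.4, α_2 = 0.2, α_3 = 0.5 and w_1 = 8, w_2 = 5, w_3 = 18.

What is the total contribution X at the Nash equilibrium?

8

∂u_i/∂x_i = α_i − 1, so household i contributes w_i if α_i > 1, else 0.
α_i > 1 for i ∈ {1}; NE contributions (8, 0, 0), X = 8.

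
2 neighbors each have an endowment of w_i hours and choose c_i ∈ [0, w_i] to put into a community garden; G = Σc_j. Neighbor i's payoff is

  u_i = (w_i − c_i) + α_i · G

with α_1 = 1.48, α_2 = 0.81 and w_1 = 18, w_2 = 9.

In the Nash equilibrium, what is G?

∂u_i/∂c_i = α_i − 1, so neighbor i contributes w_i if α_i > 1, else 0.
α_i > 1 for i ∈ {1}; NE contributions (18, 0), G = 18.

18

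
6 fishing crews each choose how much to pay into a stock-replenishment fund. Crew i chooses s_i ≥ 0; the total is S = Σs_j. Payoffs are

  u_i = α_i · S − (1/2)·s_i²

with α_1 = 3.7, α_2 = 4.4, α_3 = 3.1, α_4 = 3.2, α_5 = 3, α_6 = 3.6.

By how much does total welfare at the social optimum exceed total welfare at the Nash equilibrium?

Crew i's FOC: ∂u_i/∂s_i = α_i − s_i = 0, so s_i* = α_i.
NE contributions = (3.7, 4.4, 3.1, 3.2, 3, 3.6); S = 21.
W^NE = (Σα)·S − ½Σα_i² = 21² − ½·74.86 = 403.57.
Planner sets s_i = Σα_j = 21 for every i, so S^SO = 6·21 = 126.
W^SO = (Σα)·S^SO − ½·6·(Σα)² = (6/2)·21² = 1323.
Deadweight loss = W^SO − W^NE = 919.43.

919.43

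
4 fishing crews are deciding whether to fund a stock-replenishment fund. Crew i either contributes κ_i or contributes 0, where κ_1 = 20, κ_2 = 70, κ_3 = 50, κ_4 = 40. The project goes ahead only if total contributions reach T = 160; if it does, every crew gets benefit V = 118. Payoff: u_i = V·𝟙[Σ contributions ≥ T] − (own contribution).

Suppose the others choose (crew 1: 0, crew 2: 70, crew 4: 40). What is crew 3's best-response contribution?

Others' total = 110. Contributing 50 brings total to 160 ≥ 160: gain V − κ_3 = 68.
Best response: 50.

50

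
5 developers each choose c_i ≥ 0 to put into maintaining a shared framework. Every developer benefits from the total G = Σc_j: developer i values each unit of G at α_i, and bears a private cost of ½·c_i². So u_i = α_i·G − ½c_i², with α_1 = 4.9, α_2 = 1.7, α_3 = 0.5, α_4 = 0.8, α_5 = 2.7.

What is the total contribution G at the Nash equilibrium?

10.6

Developer i's FOC: ∂u_i/∂c_i = α_i − c_i = 0, so c_i* = α_i.
NE contributions = (4.9, 1.7, 0.5, 0.8, 2.7); G = 10.6.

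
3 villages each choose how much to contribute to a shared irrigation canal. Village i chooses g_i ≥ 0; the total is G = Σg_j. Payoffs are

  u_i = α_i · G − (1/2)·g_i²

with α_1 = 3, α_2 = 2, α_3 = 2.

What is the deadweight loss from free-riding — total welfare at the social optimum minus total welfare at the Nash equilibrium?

Village i's FOC: ∂u_i/∂g_i = α_i − g_i = 0, so g_i* = α_i.
NE contributions = (3, 2, 2); G = 7.
W^NE = (Σα)·G − ½Σα_i² = 7² − ½·17 = 40.5.
Planner sets g_i = Σα_j = 7 for every i, so G^SO = 3·7 = 21.
W^SO = (Σα)·G^SO − ½·3·(Σα)² = (3/2)·7² = 73.5.
Deadweight loss = W^SO − W^NE = 33.

33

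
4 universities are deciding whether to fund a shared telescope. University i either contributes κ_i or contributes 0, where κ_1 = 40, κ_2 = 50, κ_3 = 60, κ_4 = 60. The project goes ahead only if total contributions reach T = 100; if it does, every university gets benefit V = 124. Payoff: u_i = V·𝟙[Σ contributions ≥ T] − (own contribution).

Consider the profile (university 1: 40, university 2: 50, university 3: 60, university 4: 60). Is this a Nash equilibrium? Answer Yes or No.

No

Total = 210 ≥ 100: provided.
University 1 (pledges 40, payoff 84): dropping to 0 → total 170, payoff 124. Profitable deviation.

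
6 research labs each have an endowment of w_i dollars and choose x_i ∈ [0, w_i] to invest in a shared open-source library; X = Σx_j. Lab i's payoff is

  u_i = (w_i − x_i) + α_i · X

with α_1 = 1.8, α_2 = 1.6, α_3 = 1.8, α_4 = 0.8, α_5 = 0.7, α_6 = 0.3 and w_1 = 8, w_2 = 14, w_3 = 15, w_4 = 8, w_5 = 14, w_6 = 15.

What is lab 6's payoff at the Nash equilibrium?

26.1

∂u_i/∂x_i = α_i − 1, so lab i contributes w_i if α_i > 1, else 0.
α_i > 1 for i ∈ {1, 2, 3}; NE contributions (8, 14, 15, 0, 0, 0), X = 37.
u_6 = (15 − 0) + 0.3·37 = 26.1.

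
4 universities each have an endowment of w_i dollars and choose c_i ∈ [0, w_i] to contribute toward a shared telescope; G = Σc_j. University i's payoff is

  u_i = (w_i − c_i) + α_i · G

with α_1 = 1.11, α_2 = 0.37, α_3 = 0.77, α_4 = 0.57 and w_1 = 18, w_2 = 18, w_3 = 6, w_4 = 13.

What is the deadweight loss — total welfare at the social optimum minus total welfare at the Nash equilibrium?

67.34

∂u_i/∂c_i = α_i − 1, so university i contributes w_i if α_i > 1, else 0.
α_i > 1 for i ∈ {1}; NE contributions (18, 0, 0, 0), G = 18.
W^NE = Σw_i − G^NE + (Σα_i)·G^NE = 55 + 1.82·18 = 87.76.
Planner: ∂(Σu_j)/∂c_i = Σα_j − 1 = 1.82 > 0, so everyone contributes w_i; G^SO = 55, W^SO = 55 + 1.82·55 = 155.1.
Deadweight loss = 67.34.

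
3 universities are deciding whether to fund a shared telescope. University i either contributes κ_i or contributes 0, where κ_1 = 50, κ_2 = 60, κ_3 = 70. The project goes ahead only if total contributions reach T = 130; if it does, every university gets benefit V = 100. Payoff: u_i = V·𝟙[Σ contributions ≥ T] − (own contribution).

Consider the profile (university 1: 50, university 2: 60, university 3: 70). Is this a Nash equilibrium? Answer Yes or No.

Total = 180 ≥ 130: provided.
University 1 (pledges 50, payoff 50): dropping to 0 → total 130, payoff 100. Profitable deviation.

No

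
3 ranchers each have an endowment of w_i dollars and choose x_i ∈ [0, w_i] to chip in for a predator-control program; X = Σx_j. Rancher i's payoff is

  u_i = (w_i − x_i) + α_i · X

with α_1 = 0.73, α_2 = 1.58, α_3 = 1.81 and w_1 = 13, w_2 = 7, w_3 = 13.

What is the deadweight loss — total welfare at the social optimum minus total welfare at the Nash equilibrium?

40.56

∂u_i/∂x_i = α_i − 1, so rancher i contributes w_i if α_i > 1, else 0.
α_i > 1 for i ∈ {2, 3}; NE contributions (0, 7, 13), X = 20.
W^NE = Σw_i − X^NE + (Σα_i)·X^NE = 33 + 3.12·20 = 95.4.
Planner: ∂(Σu_j)/∂x_i = Σα_j − 1 = 3.12 > 0, so everyone contributes w_i; X^SO = 33, W^SO = 33 + 3.12·33 = 135.96.
Deadweight loss = 40.56.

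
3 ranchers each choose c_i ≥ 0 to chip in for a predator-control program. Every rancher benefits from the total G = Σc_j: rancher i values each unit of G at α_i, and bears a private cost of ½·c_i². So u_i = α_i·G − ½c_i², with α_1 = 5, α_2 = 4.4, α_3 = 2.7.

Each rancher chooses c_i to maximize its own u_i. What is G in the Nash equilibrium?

Rancher i's FOC: ∂u_i/∂c_i = α_i − c_i = 0, so c_i* = α_i.
NE contributions = (5, 4.4, 2.7); G = 12.1.

12.1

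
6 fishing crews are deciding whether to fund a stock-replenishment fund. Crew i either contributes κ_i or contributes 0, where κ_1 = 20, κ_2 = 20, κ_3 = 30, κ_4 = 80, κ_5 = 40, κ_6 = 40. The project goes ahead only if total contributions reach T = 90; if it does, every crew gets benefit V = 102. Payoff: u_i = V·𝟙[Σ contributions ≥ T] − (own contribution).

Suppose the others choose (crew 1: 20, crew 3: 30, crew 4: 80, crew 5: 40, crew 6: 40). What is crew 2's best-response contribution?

Others' total = 210 ≥ 90; contributing adds cost 20 for no extra benefit.
Best response: 0.

0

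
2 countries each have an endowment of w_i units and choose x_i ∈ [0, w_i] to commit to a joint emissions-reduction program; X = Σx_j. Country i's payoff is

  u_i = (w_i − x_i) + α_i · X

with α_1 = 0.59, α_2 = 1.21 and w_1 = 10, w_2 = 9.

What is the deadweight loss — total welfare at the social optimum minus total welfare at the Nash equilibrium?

∂u_i/∂x_i = α_i − 1, so country i contributes w_i if α_i > 1, else 0.
α_i > 1 for i ∈ {2}; NE contributions (0, 9), X = 9.
W^NE = Σw_i − X^NE + (Σα_i)·X^NE = 19 + 0.8·9 = 26.2.
Planner: ∂(Σu_j)/∂x_i = Σα_j − 1 = 0.8 > 0, so everyone contributes w_i; X^SO = 19, W^SO = 19 + 0.8·19 = 34.2.
Deadweight loss = 8.

8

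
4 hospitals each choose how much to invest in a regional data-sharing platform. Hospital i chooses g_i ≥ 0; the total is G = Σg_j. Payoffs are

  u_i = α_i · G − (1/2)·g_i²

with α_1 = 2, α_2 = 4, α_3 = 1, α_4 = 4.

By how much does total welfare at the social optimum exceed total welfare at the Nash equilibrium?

Hospital i's FOC: ∂u_i/∂g_i = α_i − g_i = 0, so g_i* = α_i.
NE contributions = (2, 4, 1, 4); G = 11.
W^NE = (Σα)·G − ½Σα_i² = 11² − ½·37 = 102.5.
Planner sets g_i = Σα_j = 11 for every i, so G^SO = 4·11 = 44.
W^SO = (Σα)·G^SO − ½·4·(Σα)² = (4/2)·11² = 242.
Deadweight loss = W^SO − W^NE = 139.5.

139.5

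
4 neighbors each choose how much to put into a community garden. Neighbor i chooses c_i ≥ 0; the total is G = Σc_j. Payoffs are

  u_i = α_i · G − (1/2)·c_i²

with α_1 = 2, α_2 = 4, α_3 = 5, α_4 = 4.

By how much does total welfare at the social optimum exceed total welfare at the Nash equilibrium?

255.5

Neighbor i's FOC: ∂u_i/∂c_i = α_i − c_i = 0, so c_i* = α_i.
NE contributions = (2, 4, 5, 4); G = 15.
W^NE = (Σα)·G − ½Σα_i² = 15² − ½·61 = 194.5.
Planner sets c_i = Σα_j = 15 for every i, so G^SO = 4·15 = 60.
W^SO = (Σα)·G^SO − ½·4·(Σα)² = (4/2)·15² = 450.
Deadweight loss = W^SO − W^NE = 255.5.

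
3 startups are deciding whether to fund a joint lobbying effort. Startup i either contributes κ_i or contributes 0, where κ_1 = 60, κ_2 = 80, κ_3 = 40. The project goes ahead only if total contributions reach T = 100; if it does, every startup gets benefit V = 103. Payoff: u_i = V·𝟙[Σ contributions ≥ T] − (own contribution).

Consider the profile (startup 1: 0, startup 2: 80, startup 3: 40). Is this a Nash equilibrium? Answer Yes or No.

Total = 120 ≥ 100: provided.
Startup 1 (pledges 0, payoff 103): pledging 60 → total 180, payoff 43. No gain.
Startup 2 (pledges 80, payoff 23): dropping to 0 → total 40, payoff 0. No gain.
Startup 3 (pledges 40, payoff 63): dropping to 0 → total 80, payoff 0. No gain.

Yes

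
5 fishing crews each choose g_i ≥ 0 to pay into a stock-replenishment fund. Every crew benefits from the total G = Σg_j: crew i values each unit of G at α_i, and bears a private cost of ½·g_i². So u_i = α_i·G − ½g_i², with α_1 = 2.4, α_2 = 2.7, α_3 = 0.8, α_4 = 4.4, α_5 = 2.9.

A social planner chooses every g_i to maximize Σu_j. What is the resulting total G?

66

Planner FOC: ∂(Σu_j)/∂g_i = (Σα_j) − g_i = 0, so g_i^SO = Σα_j = 13.2 for every i; G^SO = 66.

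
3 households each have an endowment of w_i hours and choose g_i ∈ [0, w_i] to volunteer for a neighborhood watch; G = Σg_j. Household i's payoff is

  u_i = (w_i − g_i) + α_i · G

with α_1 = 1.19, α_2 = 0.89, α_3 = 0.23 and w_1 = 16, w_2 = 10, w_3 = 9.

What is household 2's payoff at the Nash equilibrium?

24.24

∂u_i/∂g_i = α_i − 1, so household i contributes w_i if α_i > 1, else 0.
α_i > 1 for i ∈ {1}; NE contributions (16, 0, 0), G = 16.
u_2 = (10 − 0) + 0.89·16 = 24.24.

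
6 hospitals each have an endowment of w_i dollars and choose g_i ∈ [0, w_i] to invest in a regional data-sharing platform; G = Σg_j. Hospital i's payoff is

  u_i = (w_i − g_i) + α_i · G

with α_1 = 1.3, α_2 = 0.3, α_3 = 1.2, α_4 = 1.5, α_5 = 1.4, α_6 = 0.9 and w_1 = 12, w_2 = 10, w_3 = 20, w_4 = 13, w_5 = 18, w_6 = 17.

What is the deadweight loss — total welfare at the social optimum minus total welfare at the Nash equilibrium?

151.2

∂u_i/∂g_i = α_i − 1, so hospital i contributes w_i if α_i > 1, else 0.
α_i > 1 for i ∈ {1, 3, 4, 5}; NE contributions (12, 0, 20, 13, 18, 0), G = 63.
W^NE = Σw_i − G^NE + (Σα_i)·G^NE = 90 + 5.6·63 = 442.8.
Planner: ∂(Σu_j)/∂g_i = Σα_j − 1 = 5.6 > 0, so everyone contributes w_i; G^SO = 90, W^SO = 90 + 5.6·90 = 594.
Deadweight loss = 151.2.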